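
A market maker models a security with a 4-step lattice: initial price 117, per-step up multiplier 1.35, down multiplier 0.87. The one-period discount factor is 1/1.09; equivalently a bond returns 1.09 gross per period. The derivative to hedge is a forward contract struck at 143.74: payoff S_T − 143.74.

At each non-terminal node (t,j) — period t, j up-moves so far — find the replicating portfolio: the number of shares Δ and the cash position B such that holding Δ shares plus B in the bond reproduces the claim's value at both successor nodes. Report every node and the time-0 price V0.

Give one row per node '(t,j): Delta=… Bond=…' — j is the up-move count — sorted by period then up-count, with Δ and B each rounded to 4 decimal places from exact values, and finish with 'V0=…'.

Since d<R<u, set p* = (R−d)/(u−d) = 0.4583; price each node as the discounted p*-expectation of its children.
Terminal values V(4,·): V(4,0)=-76.7110, V(4,1)=-39.7295, V(4,2)=17.6557, V(4,3)=106.7016, V(4,4)=244.8762
  t=3,j=0: stock 77.0449 → up 104.0105 (V=-39.7295), down 67.0290 (V=-76.7110). Price -54.8267; hedge Δ=1.0000, bond B=-131.8716.
  t=3,j=1: stock 119.5524 → up 161.3957 (V=17.6557), down 104.0105 (V=-39.7295). Price -12.3192; hedge Δ=1.0000, bond B=-131.8716.
  t=3,j=2: stock 185.5123 → up 250.4416 (V=106.7016), down 161.3957 (V=17.6557). Price 53.6407; hedge Δ=1.0000, bond B=-131.8716.
  t=3,j=3: stock 287.8639 → up 388.6162 (V=244.8762), down 250.4416 (V=106.7016). Price 155.9923; hedge Δ=1.0000, bond B=-131.8716.
  t=2,j=0: stock 88.5573 → up 119.5524 (V=-12.3192), down 77.0449 (V=-54.8267). Price -32.4258; hedge Δ=1.0000, bond B=-120.9831.
  t=2,j=1: stock 137.4165 → up 185.5123 (V=53.6407), down 119.5524 (V=-12.3192). Price 16.4334; hedge Δ=1.0000, bond B=-120.9831.
  t=2,j=2: stock 213.2325 → up 287.8639 (V=155.9923), down 185.5123 (V=53.6407). Price 92.2494; hedge Δ=1.0000, bond B=-120.9831.
  t=1,j=0: stock 101.7900 → up 137.4165 (V=16.4334), down 88.5573 (V=-32.4258). Price -9.2037; hedge Δ=1.0000, bond B=-110.9937.
  t=1,j=1: stock 157.9500 → up 213.2325 (V=92.2494), down 137.4165 (V=16.4334). Price 46.9563; hedge Δ=1.0000, bond B=-110.9937.
  t=0,j=0: stock 117.0000 → up 157.9500 (V=46.9563), down 101.7900 (V=-9.2037). Price 15.1710; hedge Δ=1.0000, bond B=-101.8290.
The time-0 hedge costs 15.1710, which is the no-arbitrage price.

(0,0): Delta=1.0000 Bond=-101.8290
(1,0): Delta=1.0000 Bond=-110.9937
(1,1): Delta=1.0000 Bond=-110.9937
(2,0): Delta=1.0000 Bond=-120.9831
(2,1): Delta=1.0000 Bond=-120.9831
(2,2): Delta=1.0000 Bond=-120.9831
(3,0): Delta=1.0000 Bond=-131.8716
(3,1): Delta=1.0000 Bond=-131.8716
(3,2): Delta=1.0000 Bond=-131.8716
(3,3): Delta=1.0000 Bond=-131.8716
V0=15.1710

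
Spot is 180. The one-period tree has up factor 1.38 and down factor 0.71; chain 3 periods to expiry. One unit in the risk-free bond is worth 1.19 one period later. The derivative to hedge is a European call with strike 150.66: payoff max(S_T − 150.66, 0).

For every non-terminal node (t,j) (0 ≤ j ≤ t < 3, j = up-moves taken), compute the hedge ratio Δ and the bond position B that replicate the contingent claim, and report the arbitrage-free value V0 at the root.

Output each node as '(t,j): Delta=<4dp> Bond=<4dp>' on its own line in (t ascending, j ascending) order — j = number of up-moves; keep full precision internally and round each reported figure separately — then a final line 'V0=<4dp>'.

Under the risk-neutral measure, an up-move has probability p* = (R−d)/(u−d) = 0.7164 and values discount at R = 1.19.
Terminal payoffs: V(3,0)=0.0000, V(3,1)=0.0000, V(3,2)=92.7223, V(3,3)=322.3930
(2,0): S=90.7380. Δ = (V_up−V_dn)/(S_up−S_dn) = (0.0000−0.0000)/(125.2184−64.4240) = 0.0000. V = [p*·0.0000 + (1−p*)·0.0000]/1.19 = 0.0000. B = V − Δ·S = 0.0000.
(2,1): S=176.3640. Δ = (V_up−V_dn)/(S_up−S_dn) = (92.7223−0.0000)/(243.3823−125.2184) = 0.7847. V = [p*·92.7223 + (1−p*)·0.0000]/1.19 = 55.8218. B = V − Δ·S = -82.5697.
(2,2): S=342.7920. Δ = (V_up−V_dn)/(S_up−S_dn) = (322.3930−92.7223)/(473.0530−243.3823) = 1.0000. V = [p*·322.3930 + (1−p*)·92.7223]/1.19 = 216.1870. B = V − Δ·S = -126.6050.
(1,0): S=127.8000. Δ = (V_up−V_dn)/(S_up−S_dn) = (55.8218−0.0000)/(176.3640−90.7380) = 0.6519. V = [p*·55.8218 + (1−p*)·0.0000]/1.19 = 33.6065. B = V − Δ·S = -49.7096.
(1,1): S=248.4000. Δ = (V_up−V_dn)/(S_up−S_dn) = (216.1870−55.8218)/(342.7920−176.3640) = 0.9636. V = [p*·216.1870 + (1−p*)·55.8218]/1.19 = 143.4540. B = V − Δ·S = -95.8970.
(0,0): S=180.0000. Δ = (V_up−V_dn)/(S_up−S_dn) = (143.4540−33.6065)/(248.4000−127.8000) = 0.9108. V = [p*·143.4540 + (1−p*)·33.6065]/1.19 = 94.3725. B = V − Δ·S = -69.5791.
The time-0 hedge costs 94.3725, which is the no-arbitrage price.

(0,0): Delta=0.9108 Bond=-69.5791
(1,0): Delta=0.6519 Bond=-49.7096
(1,1): Delta=0.9636 Bond=-95.8970
(2,0): Delta=0.0000 Bond=0.0000
(2,1): Delta=0.7847 Bond=-82.5697
(2,2): Delta=1.0000 Bond=-126.6050
V0=94.3725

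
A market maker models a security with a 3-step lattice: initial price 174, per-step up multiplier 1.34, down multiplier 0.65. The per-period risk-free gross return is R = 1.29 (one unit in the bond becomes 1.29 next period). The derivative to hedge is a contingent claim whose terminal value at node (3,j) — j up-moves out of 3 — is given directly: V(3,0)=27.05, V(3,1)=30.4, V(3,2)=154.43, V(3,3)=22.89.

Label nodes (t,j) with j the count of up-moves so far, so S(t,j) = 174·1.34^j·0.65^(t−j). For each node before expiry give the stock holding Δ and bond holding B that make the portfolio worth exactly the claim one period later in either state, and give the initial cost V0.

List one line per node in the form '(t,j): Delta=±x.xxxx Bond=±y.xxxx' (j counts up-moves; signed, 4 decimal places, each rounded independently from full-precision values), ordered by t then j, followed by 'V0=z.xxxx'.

(0,0): Delta=-0.4829 Bond=106.1971
(1,0): Delta=1.1452 Bond=-47.1394
(1,1): Delta=-0.5446 Bond=151.3796
(2,0): Delta=0.0660 Bond=18.5226
(2,1): Delta=1.1861 Bond=-67.0076
(2,2): Delta=-0.6102 Bond=215.7709
V0=22.1750

The replicating-portfolio and risk-neutral prices coincide; use p* = (1.29−0.65)/(1.34−0.65) = 0.9275 for the latter.
Terminal values V(3,·): V(3,0)=27.0500, V(3,1)=30.4000, V(3,2)=154.4300, V(3,3)=22.8900
Node (2,0) S=73.5150: V=(p*·30.4000+(1−p*)·27.0500)/1.29=23.3777; Δ=(30.4000−27.0500)/(98.5101−47.7848)=0.0660; B=V−Δ·S=18.5226
Node (2,1) S=151.5540: V=(p*·154.4300+(1−p*)·30.4000)/1.29=112.7460; Δ=(154.4300−30.4000)/(203.0824−98.5101)=1.1861; B=V−Δ·S=-67.0076
Node (2,2) S=312.4344: V=(p*·22.8900+(1−p*)·154.4300)/1.29=25.1332; Δ=(22.8900−154.4300)/(418.6621−203.0824)=-0.6102; B=V−Δ·S=215.7709
Node (1,0) S=113.1000: V=(p*·112.7460+(1−p*)·23.3777)/1.29=82.3799; Δ=(112.7460−23.3777)/(151.5540−73.5150)=1.1452; B=V−Δ·S=-47.1394
Node (1,1) S=233.1600: V=(p*·25.1332+(1−p*)·112.7460)/1.29=24.4046; Δ=(25.1332−112.7460)/(312.4344−151.5540)=-0.5446; B=V−Δ·S=151.3796
Node (0,0) S=174.0000: V=(p*·24.4046+(1−p*)·82.3799)/1.29=22.1750; Δ=(24.4046−82.3799)/(233.1600−113.1000)=-0.4829; B=V−Δ·S=106.1971
The time-0 hedge costs 22.1750, which is the no-arbitrage price.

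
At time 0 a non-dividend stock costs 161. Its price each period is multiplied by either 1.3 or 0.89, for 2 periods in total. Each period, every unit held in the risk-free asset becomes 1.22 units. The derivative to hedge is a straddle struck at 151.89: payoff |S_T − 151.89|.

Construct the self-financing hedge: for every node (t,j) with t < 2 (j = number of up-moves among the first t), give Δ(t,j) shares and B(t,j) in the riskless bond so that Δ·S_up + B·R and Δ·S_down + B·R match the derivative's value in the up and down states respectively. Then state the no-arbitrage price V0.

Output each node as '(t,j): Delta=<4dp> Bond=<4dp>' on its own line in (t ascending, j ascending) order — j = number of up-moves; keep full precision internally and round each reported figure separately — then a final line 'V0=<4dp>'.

(0,0): Delta=0.8819 Bond=-81.7963
(1,0): Delta=0.1706 Bond=2.1312
(1,1): Delta=1.0000 Bond=-124.5000
V0=60.1972

Since d<R<u, set p* = (R−d)/(u−d) = 0.8049; price each node as the discounted p*-expectation of its children.
Terminal values V(2,·): V(2,0)=24.3619, V(2,1)=34.3870, V(2,2)=120.2000
(1,0): S=143.2900. Δ = (V_up−V_dn)/(S_up−S_dn) = (34.3870−24.3619)/(186.2770−127.5281) = 0.1706. V = [p*·34.3870 + (1−p*)·24.3619]/1.22 = 26.5827. B = V − Δ·S = 2.1312.
(1,1): S=209.3000. Δ = (V_up−V_dn)/(S_up−S_dn) = (120.2000−34.3870)/(272.0900−186.2770) = 1.0000. V = [p*·120.2000 + (1−p*)·34.3870]/1.22 = 84.8000. B = V − Δ·S = -124.5000.
(0,0): S=161.0000. Δ = (V_up−V_dn)/(S_up−S_dn) = (84.8000−26.5827)/(209.3000−143.2900) = 0.8819. V = [p*·84.8000 + (1−p*)·26.5827]/1.22 = 60.1972. B = V − Δ·S = -81.7963.
The time-0 hedge costs 60.1972, which is the no-arbitrage price.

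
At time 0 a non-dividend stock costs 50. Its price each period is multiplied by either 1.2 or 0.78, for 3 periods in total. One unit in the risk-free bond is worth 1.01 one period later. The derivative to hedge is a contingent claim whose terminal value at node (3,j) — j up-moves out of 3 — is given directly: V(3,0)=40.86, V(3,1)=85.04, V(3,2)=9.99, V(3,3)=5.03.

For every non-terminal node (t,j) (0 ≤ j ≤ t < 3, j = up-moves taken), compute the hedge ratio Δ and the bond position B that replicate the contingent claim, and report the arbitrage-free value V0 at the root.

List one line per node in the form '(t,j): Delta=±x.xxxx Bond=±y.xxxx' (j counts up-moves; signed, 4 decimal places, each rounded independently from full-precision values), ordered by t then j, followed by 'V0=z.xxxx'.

The replicating-portfolio and risk-neutral prices coincide; use p* = (1.01−0.78)/(1.2−0.78) = 0.5476 for the latter.
Terminal payoffs: V(3,0)=40.8600, V(3,1)=85.0400, V(3,2)=9.9900, V(3,3)=5.0300
(2,0): S=30.4200. Δ = (V_up−V_dn)/(S_up−S_dn) = (85.0400−40.8600)/(36.5040−23.7276) = 3.4579. V = [p*·85.0400 + (1−p*)·40.8600]/1.01 = 64.4097. B = V − Δ·S = -40.7808.
(2,1): S=46.8000. Δ = (V_up−V_dn)/(S_up−S_dn) = (9.9900−85.0400)/(56.1600−36.5040) = -3.8182. V = [p*·9.9900 + (1−p*)·85.0400]/1.01 = 43.5061. B = V − Δ·S = 222.1966.
(2,2): S=72.0000. Δ = (V_up−V_dn)/(S_up−S_dn) = (5.0300−9.9900)/(86.4000−56.1600) = -0.1640. V = [p*·5.0300 + (1−p*)·9.9900]/1.01 = 7.2018. B = V − Δ·S = 19.0113.
(1,0): S=39.0000. Δ = (V_up−V_dn)/(S_up−S_dn) = (43.5061−64.4097)/(46.8000−30.4200) = -1.2762. V = [p*·43.5061 + (1−p*)·64.4097]/1.01 = 52.4381. B = V − Δ·S = 102.2086.
(1,1): S=60.0000. Δ = (V_up−V_dn)/(S_up−S_dn) = (7.2018−43.5061)/(72.0000−46.8000) = -1.4406. V = [p*·7.2018 + (1−p*)·43.5061]/1.01 = 23.3913. B = V − Δ·S = 109.8302.
(0,0): S=50.0000. Δ = (V_up−V_dn)/(S_up−S_dn) = (23.3913−52.4381)/(60.0000−39.0000) = -1.3832. V = [p*·23.3913 + (1−p*)·52.4381]/1.01 = 36.1698. B = V − Δ·S = 105.3290.
Each (Δ,B) replicates both successor values, so the strategy is self-financing and V0 is arbitrage-free.

(0,0): Delta=-1.3832 Bond=105.3290
(1,0): Delta=-1.2762 Bond=102.2086
(1,1): Delta=-1.4406 Bond=109.8302
(2,0): Delta=3.4579 Bond=-40.7808
(2,1): Delta=-3.8182 Bond=222.1966
(2,2): Delta=-0.1640 Bond=19.0113
V0=36.1698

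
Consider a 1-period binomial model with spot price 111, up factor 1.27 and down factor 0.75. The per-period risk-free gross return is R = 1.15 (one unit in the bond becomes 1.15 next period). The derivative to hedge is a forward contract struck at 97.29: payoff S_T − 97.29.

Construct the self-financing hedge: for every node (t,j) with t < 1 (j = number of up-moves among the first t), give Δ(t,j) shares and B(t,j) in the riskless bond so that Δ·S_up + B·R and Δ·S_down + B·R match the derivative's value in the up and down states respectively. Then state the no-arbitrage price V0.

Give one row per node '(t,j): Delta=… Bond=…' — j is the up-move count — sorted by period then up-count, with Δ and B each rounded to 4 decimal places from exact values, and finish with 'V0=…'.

No-arbitrage ⇒ martingale measure with p* = (R−d)/(u−d) = 0.7692.
Terminal payoffs: V(1,0)=-14.0400, V(1,1)=43.6800
Node (0,0) S=111.0000: V=(p*·43.6800+(1−p*)·-14.0400)/1.15=26.4000; Δ=(43.6800−-14.0400)/(140.9700−83.2500)=1.0000; B=V−Δ·S=-84.6000
Self-financing check: at every node Δ·S+B equals the discounted successor values.

(0,0): Delta=1.0000 Bond=-84.6000
V0=26.4000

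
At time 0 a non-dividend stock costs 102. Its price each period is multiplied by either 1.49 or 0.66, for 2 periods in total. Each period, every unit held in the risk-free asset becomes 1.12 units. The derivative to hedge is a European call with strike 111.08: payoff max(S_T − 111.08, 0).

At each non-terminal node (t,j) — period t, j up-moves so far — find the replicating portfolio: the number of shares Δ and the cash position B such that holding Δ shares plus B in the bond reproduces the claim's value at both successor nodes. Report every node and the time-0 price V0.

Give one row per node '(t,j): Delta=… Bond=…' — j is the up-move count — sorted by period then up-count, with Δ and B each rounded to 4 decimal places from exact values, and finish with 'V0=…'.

No-arbitrage ⇒ martingale measure with p* = (R−d)/(u−d) = 0.5542.
Terminal values V(2,·): V(2,0)=0.0000, V(2,1)=0.0000, V(2,2)=115.3702
(1,0): S=67.3200. Δ = (V_up−V_dn)/(S_up−S_dn) = (0.0000−0.0000)/(100.3068−44.4312) = 0.0000. V = [p*·0.0000 + (1−p*)·0.0000]/1.12 = 0.0000. B = V − Δ·S = 0.0000.
(1,1): S=151.9800. Δ = (V_up−V_dn)/(S_up−S_dn) = (115.3702−0.0000)/(226.4502−100.3068) = 0.9146. V = [p*·115.3702 + (1−p*)·0.0000]/1.12 = 57.0894. B = V − Δ·S = -81.9109.
(0,0): S=102.0000. Δ = (V_up−V_dn)/(S_up−S_dn) = (57.0894−0.0000)/(151.9800−67.3200) = 0.6743. V = [p*·57.0894 + (1−p*)·0.0000]/1.12 = 28.2499. B = V − Δ·S = -40.5325.
Self-financing check: at every node Δ·S+B equals the discounted successor values.

(0,0): Delta=0.6743 Bond=-40.5325
(1,0): Delta=0.0000 Bond=0.0000
(1,1): Delta=0.9146 Bond=-81.9109
V0=28.2499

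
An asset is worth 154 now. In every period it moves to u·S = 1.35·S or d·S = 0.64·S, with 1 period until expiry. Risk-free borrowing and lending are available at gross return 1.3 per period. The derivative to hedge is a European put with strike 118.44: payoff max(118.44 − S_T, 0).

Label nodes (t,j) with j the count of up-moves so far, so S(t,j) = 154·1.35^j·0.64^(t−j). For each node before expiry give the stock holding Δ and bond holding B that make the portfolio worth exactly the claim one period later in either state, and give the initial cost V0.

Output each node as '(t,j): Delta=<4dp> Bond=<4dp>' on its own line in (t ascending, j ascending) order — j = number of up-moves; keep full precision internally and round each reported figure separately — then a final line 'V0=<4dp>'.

(0,0): Delta=-0.1818 Bond=29.0769
V0=1.0769

Risk-neutral probability p* = (R−d)/(u−d) = (1.3−0.64)/(1.35−0.64) = 0.9296.
Payoff layer (t=1): V(1,0)=19.8800, V(1,1)=0.0000
Node (0,0) S=154.0000: V=(p*·0.0000+(1−p*)·19.8800)/1.3=1.0769; Δ=(0.0000−19.8800)/(207.9000−98.5600)=-0.1818; B=V−Δ·S=29.0769
Self-financing check: at every node Δ·S+B equals the discounted successor values.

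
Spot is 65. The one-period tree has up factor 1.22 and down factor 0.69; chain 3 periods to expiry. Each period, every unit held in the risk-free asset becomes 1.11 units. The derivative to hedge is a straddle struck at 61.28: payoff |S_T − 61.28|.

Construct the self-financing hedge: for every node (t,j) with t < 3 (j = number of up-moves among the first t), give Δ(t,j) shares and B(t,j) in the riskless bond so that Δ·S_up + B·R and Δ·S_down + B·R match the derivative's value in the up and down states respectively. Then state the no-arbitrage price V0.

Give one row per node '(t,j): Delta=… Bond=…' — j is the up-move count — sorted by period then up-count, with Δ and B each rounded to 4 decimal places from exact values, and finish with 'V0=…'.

No-arbitrage ⇒ martingale measure with p* = (R−d)/(u−d) = 0.7925.
Terminal values V(3,·): V(3,0)=39.9269, V(3,1)=23.5253, V(3,2)=5.4747, V(3,3)=56.7501
(2,0): S=30.9465. Δ = (V_up−V_dn)/(S_up−S_dn) = (23.5253−39.9269)/(37.7547−21.3531) = -1.0000. V = [p*·23.5253 + (1−p*)·39.9269]/1.11 = 24.2607. B = V − Δ·S = 55.2072.
(2,1): S=54.7170. Δ = (V_up−V_dn)/(S_up−S_dn) = (5.4747−23.5253)/(66.7547−37.7547) = -0.6224. V = [p*·5.4747 + (1−p*)·23.5253]/1.11 = 8.3073. B = V − Δ·S = 42.3649.
(2,2): S=96.7460. Δ = (V_up−V_dn)/(S_up−S_dn) = (56.7501−5.4747)/(118.0301−66.7547) = 1.0000. V = [p*·56.7501 + (1−p*)·5.4747]/1.11 = 41.5388. B = V − Δ·S = -55.2072.
(1,0): S=44.8500. Δ = (V_up−V_dn)/(S_up−S_dn) = (8.3073−24.2607)/(54.7170−30.9465) = -0.6711. V = [p*·8.3073 + (1−p*)·24.2607]/1.11 = 10.4670. B = V − Δ·S = 40.5678.
(1,1): S=79.3000. Δ = (V_up−V_dn)/(S_up−S_dn) = (41.5388−8.3073)/(96.7460−54.7170) = 0.7907. V = [p*·41.5388 + (1−p*)·8.3073]/1.11 = 31.2087. B = V − Δ·S = -31.4922.
(0,0): S=65.0000. Δ = (V_up−V_dn)/(S_up−S_dn) = (31.2087−10.4670)/(79.3000−44.8500) = 0.6021. V = [p*·31.2087 + (1−p*)·10.4670]/1.11 = 24.2377. B = V − Δ·S = -14.8976.
The time-0 hedge costs 24.2377, which is the no-arbitrage price.

(0,0): Delta=0.6021 Bond=-14.8976
(1,0): Delta=-0.6711 Bond=40.5678
(1,1): Delta=0.7907 Bond=-31.4922
(2,0): Delta=-1.0000 Bond=55.2072
(2,1): Delta=-0.6224 Bond=42.3649
(2,2): Delta=1.0000 Bond=-55.2072
V0=24.2377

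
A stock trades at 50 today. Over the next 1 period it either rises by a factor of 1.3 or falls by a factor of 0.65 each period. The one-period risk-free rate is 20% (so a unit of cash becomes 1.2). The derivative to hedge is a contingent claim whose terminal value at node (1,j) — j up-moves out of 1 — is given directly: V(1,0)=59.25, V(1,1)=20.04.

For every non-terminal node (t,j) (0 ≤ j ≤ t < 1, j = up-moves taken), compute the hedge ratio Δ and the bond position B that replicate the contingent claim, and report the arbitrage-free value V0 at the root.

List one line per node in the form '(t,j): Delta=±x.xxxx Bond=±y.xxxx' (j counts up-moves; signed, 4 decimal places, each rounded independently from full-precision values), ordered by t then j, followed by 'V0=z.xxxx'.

(0,0): Delta=-1.2065 Bond=82.0500
V0=21.7269

Since d<R<u, set p* = (R−d)/(u−d) = 0.8462; price each node as the discounted p*-expectation of its children.
At expiry t=1: V(1,0)=59.2500, V(1,1)=20.0400
  t=0,j=0: stock 50.0000 → up 65.0000 (V=20.0400), down 32.5000 (V=59.2500). Price 21.7269; hedge Δ=-1.2065, bond B=82.0500.
Each (Δ,B) replicates both successor values, so the strategy is self-financing and V0 is arbitrage-free.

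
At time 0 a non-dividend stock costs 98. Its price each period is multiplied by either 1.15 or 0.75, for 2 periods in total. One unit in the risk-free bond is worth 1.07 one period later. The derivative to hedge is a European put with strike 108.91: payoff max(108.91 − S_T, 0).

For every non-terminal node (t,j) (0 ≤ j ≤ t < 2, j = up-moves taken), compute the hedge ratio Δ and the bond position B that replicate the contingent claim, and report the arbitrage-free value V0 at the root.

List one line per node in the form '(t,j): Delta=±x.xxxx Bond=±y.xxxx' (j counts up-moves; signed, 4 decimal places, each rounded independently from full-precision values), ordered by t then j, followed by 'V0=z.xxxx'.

No-arbitrage ⇒ martingale measure with p* = (R−d)/(u−d) = 0.8000.
Terminal values V(2,·): V(2,0)=53.7850, V(2,1)=24.3850, V(2,2)=0.0000
  t=1,j=0: stock 73.5000 → up 84.5250 (V=24.3850), down 55.1250 (V=53.7850). Price 28.2850; hedge Δ=-1.0000, bond B=101.7850.
  t=1,j=1: stock 112.7000 → up 129.6050 (V=0.0000), down 84.5250 (V=24.3850). Price 4.5579; hedge Δ=-0.5409, bond B=65.5204.
  t=0,j=0: stock 98.0000 → up 112.7000 (V=4.5579), down 73.5000 (V=28.2850). Price 8.6947; hedge Δ=-0.6053, bond B=68.0125.
Each (Δ,B) replicates both successor values, so the strategy is self-financing and V0 is arbitrage-free.

(0,0): Delta=-0.6053 Bond=68.0125
(1,0): Delta=-1.0000 Bond=101.7850
(1,1): Delta=-0.5409 Bond=65.5204
V0=8.6947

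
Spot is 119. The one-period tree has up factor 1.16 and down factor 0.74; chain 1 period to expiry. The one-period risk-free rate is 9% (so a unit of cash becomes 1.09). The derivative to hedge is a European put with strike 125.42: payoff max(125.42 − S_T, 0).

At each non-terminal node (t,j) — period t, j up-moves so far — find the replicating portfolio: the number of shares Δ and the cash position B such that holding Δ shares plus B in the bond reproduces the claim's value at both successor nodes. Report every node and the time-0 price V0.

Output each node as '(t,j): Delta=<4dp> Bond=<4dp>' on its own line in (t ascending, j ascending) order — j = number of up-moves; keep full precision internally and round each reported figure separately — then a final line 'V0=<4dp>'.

(0,0): Delta=-0.7475 Bond=94.6649
V0=5.7125

No-arbitrage ⇒ martingale measure with p* = (R−d)/(u−d) = 0.8333.
At expiry t=1: V(1,0)=37.3600, V(1,1)=0.0000
(0,0): S=119.0000. Δ = (V_up−V_dn)/(S_up−S_dn) = (0.0000−37.3600)/(138.0400−88.0600) = -0.7475. V = [p*·0.0000 + (1−p*)·37.3600]/1.09 = 5.7125. B = V − Δ·S = 94.6649.
Check: Δ(0,0)·S0 + B(0,0) = 5.7125 = V0.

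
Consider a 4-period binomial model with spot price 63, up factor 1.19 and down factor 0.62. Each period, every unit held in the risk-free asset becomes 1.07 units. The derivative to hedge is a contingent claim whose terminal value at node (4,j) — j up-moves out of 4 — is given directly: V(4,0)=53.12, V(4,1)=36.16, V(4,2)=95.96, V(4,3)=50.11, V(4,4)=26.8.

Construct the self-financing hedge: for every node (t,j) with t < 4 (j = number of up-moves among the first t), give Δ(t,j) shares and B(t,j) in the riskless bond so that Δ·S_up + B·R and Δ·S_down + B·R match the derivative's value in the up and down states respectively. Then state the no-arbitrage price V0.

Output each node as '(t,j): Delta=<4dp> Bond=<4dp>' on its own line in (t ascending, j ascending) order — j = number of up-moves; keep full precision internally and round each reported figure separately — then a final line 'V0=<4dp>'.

(0,0): Delta=-0.5319 Bond=70.3192
(1,0): Delta=-0.3707 Bond=68.9466
(1,1): Delta=-0.5543 Bond=76.9202
(2,0): Delta=2.9546 Bond=-6.7583
(2,1): Delta=-0.8328 Bond=95.2479
(2,2): Delta=-0.5156 Bond=78.8531
(3,0): Delta=-1.9817 Bond=66.8857
(3,1): Delta=3.6405 Bond=-26.9959
(3,2): Delta=-1.4542 Bond=136.2915
(3,3): Delta=-0.3852 Bond=70.5278
V0=36.8091

The replicating-portfolio and risk-neutral prices coincide; use p* = (1.07−0.62)/(1.19−0.62) = 0.7895 for the latter.
Terminal values V(4,·): V(4,0)=53.1200, V(4,1)=36.1600, V(4,2)=95.9600, V(4,3)=50.1100, V(4,4)=26.8000
  t=3,j=0: stock 15.0147 → up 17.8675 (V=36.1600), down 9.3091 (V=53.1200). Price 37.1313; hedge Δ=-1.9817, bond B=66.8857.
  t=3,j=1: stock 28.8185 → up 34.2940 (V=95.9600), down 17.8675 (V=36.1600). Price 77.9164; hedge Δ=3.6405, bond B=-26.9959.
  t=3,j=2: stock 55.3129 → up 65.8223 (V=50.1100), down 34.2940 (V=95.9600). Price 55.8529; hedge Δ=-1.4542, bond B=136.2915.
  t=3,j=3: stock 106.1650 → up 126.3364 (V=26.8000), down 65.8223 (V=50.1100). Price 29.6331; hedge Δ=-0.3852, bond B=70.5278.
  t=2,j=0: stock 24.2172 → up 28.8185 (V=77.9164), down 15.0147 (V=37.1313). Price 64.7944; hedge Δ=2.9546, bond B=-6.7583.
  t=2,j=1: stock 46.4814 → up 55.3129 (V=55.8529), down 28.8185 (V=77.9164). Price 56.5401; hedge Δ=-0.8328, bond B=95.2479.
  t=2,j=2: stock 89.2143 → up 106.1650 (V=29.6331), down 55.3129 (V=55.8529). Price 32.8533; hedge Δ=-0.5156, bond B=78.8531.
  t=1,j=0: stock 39.0600 → up 46.4814 (V=56.5401), down 24.2172 (V=64.7944). Price 54.4653; hedge Δ=-0.3707, bond B=68.9466.
  t=1,j=1: stock 74.9700 → up 89.2143 (V=32.8533), down 46.4814 (V=56.5401). Price 35.3645; hedge Δ=-0.5543, bond B=76.9202.
  t=0,j=0: stock 63.0000 → up 74.9700 (V=35.3645), down 39.0600 (V=54.4653). Price 36.8091; hedge Δ=-0.5319, bond B=70.3192.
The time-0 hedge costs 36.8091, which is the no-arbitrage price.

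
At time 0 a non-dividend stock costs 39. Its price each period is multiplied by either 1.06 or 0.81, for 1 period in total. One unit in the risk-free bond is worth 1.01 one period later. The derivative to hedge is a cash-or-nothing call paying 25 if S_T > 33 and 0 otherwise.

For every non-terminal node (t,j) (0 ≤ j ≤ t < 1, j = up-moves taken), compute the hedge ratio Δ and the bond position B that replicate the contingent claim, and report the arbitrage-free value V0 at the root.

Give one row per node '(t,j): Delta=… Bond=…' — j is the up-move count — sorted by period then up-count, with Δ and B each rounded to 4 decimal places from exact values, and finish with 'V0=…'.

(0,0): Delta=2.5641 Bond=-80.1980
V0=19.8020

Since d<R<u, set p* = (R−d)/(u−d) = 0.8000; price each node as the discounted p*-expectation of its children.
Payoff layer (t=1): V(1,0)=0.0000, V(1,1)=25.0000
(0,0): S=39.0000. Δ = (V_up−V_dn)/(S_up−S_dn) = (25.0000−0.0000)/(41.3400−31.5900) = 2.5641. V = [p*·25.0000 + (1−p*)·0.0000]/1.01 = 19.8020. B = V − Δ·S = -80.1980.
Check: Δ(0,0)·S0 + B(0,0) = 19.8020 = V0.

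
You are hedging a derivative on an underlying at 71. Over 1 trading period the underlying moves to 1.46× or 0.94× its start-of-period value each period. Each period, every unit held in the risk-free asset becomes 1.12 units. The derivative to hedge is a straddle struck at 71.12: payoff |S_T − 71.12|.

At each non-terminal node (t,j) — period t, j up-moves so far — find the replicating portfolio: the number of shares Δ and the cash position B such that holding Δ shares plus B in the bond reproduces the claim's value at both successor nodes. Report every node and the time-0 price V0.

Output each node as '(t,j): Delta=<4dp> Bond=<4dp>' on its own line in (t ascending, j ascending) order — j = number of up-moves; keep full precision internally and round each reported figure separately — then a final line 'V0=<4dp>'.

No-arbitrage ⇒ martingale measure with p* = (R−d)/(u−d) = 0.3462.
Terminal payoffs: V(1,0)=4.3800, V(1,1)=32.5400
(0,0): S=71.0000. Δ = (V_up−V_dn)/(S_up−S_dn) = (32.5400−4.3800)/(103.6600−66.7400) = 0.7627. V = [p*·32.5400 + (1−p*)·4.3800]/1.12 = 12.6140. B = V − Δ·S = -41.5398.
Self-financing check: at every node Δ·S+B equals the discounted successor values.

(0,0): Delta=0.7627 Bond=-41.5398
V0=12.6140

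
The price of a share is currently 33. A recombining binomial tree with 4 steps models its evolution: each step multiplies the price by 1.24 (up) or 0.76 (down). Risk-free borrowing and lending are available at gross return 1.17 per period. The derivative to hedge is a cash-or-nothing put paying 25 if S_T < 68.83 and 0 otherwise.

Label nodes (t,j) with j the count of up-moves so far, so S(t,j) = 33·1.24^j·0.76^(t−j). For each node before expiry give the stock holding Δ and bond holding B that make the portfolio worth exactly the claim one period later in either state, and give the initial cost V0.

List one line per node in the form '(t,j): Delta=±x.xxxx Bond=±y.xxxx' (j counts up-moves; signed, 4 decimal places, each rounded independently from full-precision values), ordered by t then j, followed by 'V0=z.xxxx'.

(0,0): Delta=-0.6141 Bond=26.5055
(1,0): Delta=0.0000 Bond=15.6093
(1,1): Delta=-0.6784 Bond=33.6411
(2,0): Delta=0.0000 Bond=18.2628
(2,1): Delta=0.0000 Bond=18.2628
(2,2): Delta=-0.7494 Bond=42.9621
(3,0): Delta=0.0000 Bond=21.3675
(3,1): Delta=0.0000 Bond=21.3675
(3,2): Delta=0.0000 Bond=21.3675
(3,3): Delta=-0.8278 Bond=55.1994
V0=6.2395

Since d<R<u, set p* = (R−d)/(u−d) = 0.8542; price each node as the discounted p*-expectation of its children.
Terminal values V(4,·): V(4,0)=25.0000, V(4,1)=25.0000, V(4,2)=25.0000, V(4,3)=25.0000, V(4,4)=0.0000
Node (3,0) S=14.4862: V=(p*·25.0000+(1−p*)·25.0000)/1.17=21.3675; Δ=(25.0000−25.0000)/(17.9629−11.0095)=0.0000; B=V−Δ·S=21.3675
Node (3,1) S=23.6354: V=(p*·25.0000+(1−p*)·25.0000)/1.17=21.3675; Δ=(25.0000−25.0000)/(29.3079−17.9629)=0.0000; B=V−Δ·S=21.3675
Node (3,2) S=38.5630: V=(p*·25.0000+(1−p*)·25.0000)/1.17=21.3675; Δ=(25.0000−25.0000)/(47.8181−29.3079)=0.0000; B=V−Δ·S=21.3675
Node (3,3) S=62.9186: V=(p*·0.0000+(1−p*)·25.0000)/1.17=3.1161; Δ=(0.0000−25.0000)/(78.0191−47.8181)=-0.8278; B=V−Δ·S=55.1994
Node (2,0) S=19.0608: V=(p*·21.3675+(1−p*)·21.3675)/1.17=18.2628; Δ=(21.3675−21.3675)/(23.6354−14.4862)=0.0000; B=V−Δ·S=18.2628
Node (2,1) S=31.0992: V=(p*·21.3675+(1−p*)·21.3675)/1.17=18.2628; Δ=(21.3675−21.3675)/(38.5630−23.6354)=0.0000; B=V−Δ·S=18.2628
Node (2,2) S=50.7408: V=(p*·3.1161+(1−p*)·21.3675)/1.17=4.9383; Δ=(3.1161−21.3675)/(62.9186−38.5630)=-0.7494; B=V−Δ·S=42.9621
Node (1,0) S=25.0800: V=(p*·18.2628+(1−p*)·18.2628)/1.17=15.6093; Δ=(18.2628−18.2628)/(31.0992−19.0608)=0.0000; B=V−Δ·S=15.6093
Node (1,1) S=40.9200: V=(p*·4.9383+(1−p*)·18.2628)/1.17=5.8816; Δ=(4.9383−18.2628)/(50.7408−31.0992)=-0.6784; B=V−Δ·S=33.6411
Node (0,0) S=33.0000: V=(p*·5.8816+(1−p*)·15.6093)/1.17=6.2395; Δ=(5.8816−15.6093)/(40.9200−25.0800)=-0.6141; B=V−Δ·S=26.5055
The time-0 hedge costs 6.2395, which is the no-arbitrage price.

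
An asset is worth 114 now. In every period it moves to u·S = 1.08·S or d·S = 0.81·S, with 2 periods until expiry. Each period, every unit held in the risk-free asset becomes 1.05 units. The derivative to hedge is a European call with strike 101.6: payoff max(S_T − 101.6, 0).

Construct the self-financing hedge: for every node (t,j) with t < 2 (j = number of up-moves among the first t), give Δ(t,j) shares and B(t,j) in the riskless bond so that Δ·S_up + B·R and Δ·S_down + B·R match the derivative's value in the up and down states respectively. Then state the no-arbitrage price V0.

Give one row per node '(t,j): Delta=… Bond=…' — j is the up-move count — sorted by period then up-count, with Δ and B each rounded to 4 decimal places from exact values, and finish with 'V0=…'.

(0,0): Delta=0.8628 Bond=-75.8751
(1,0): Delta=0.0000 Bond=0.0000
(1,1): Delta=0.9437 Bond=-89.6274
V0=22.4815

Since d<R<u, set p* = (R−d)/(u−d) = 0.8889; price each node as the discounted p*-expectation of its children.
At expiry t=2: V(2,0)=0.0000, V(2,1)=0.0000, V(2,2)=31.3696
(1,0): S=92.3400. Δ = (V_up−V_dn)/(S_up−S_dn) = (0.0000−0.0000)/(99.7272−74.7954) = 0.0000. V = [p*·0.0000 + (1−p*)·0.0000]/1.05 = 0.0000. B = V − Δ·S = 0.0000.
(1,1): S=123.1200. Δ = (V_up−V_dn)/(S_up−S_dn) = (31.3696−0.0000)/(132.9696−99.7272) = 0.9437. V = [p*·31.3696 + (1−p*)·0.0000]/1.05 = 26.5563. B = V − Δ·S = -89.6274.
(0,0): S=114.0000. Δ = (V_up−V_dn)/(S_up−S_dn) = (26.5563−0.0000)/(123.1200−92.3400) = 0.8628. V = [p*·26.5563 + (1−p*)·0.0000]/1.05 = 22.4815. B = V − Δ·S = -75.8751.
Each (Δ,B) replicates both successor values, so the strategy is self-financing and V0 is arbitrage-free.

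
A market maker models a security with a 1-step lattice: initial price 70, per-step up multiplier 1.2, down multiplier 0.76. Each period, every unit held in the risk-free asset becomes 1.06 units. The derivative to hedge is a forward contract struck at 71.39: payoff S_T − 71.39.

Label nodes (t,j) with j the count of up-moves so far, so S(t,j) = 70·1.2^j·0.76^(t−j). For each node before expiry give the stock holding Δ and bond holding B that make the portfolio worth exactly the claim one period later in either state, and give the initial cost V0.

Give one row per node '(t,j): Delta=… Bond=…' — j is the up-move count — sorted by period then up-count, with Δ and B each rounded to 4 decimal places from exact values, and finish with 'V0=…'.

(0,0): Delta=1.0000 Bond=-67.3491
V0=2.6509

Since d<R<u, set p* = (R−d)/(u−d) = 0.6818; price each node as the discounted p*-expectation of its children.
Terminal values V(1,·): V(1,0)=-18.1900, V(1,1)=12.6100
Node (0,0) S=70.0000: V=(p*·12.6100+(1−p*)·-18.1900)/1.06=2.6509; Δ=(12.6100−-18.1900)/(84.0000−53.2000)=1.0000; B=V−Δ·S=-67.3491
Each (Δ,B) replicates both successor values, so the strategy is self-financing and V0 is arbitrage-free.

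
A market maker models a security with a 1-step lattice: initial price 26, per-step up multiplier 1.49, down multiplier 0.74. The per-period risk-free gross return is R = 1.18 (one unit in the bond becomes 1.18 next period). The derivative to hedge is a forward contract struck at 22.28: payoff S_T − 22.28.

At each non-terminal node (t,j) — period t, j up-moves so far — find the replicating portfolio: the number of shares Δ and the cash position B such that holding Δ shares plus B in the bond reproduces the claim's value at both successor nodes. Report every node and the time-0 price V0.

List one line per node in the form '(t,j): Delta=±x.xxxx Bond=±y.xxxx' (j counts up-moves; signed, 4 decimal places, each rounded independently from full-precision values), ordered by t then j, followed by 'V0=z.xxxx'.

(0,0): Delta=1.0000 Bond=-18.8814
V0=7.1186

Since d<R<u, set p* = (R−d)/(u−d) = 0.5867; price each node as the discounted p*-expectation of its children.
Terminal values V(1,·): V(1,0)=-3.0400, V(1,1)=16.4600
(0,0): S=26.0000. Δ = (V_up−V_dn)/(S_up−S_dn) = (16.4600−-3.0400)/(38.7400−19.2400) = 1.0000. V = [p*·16.4600 + (1−p*)·-3.0400]/1.18 = 7.1186. B = V − Δ·S = -18.8814.
Self-financing check: at every node Δ·S+B equals the discounted successor values.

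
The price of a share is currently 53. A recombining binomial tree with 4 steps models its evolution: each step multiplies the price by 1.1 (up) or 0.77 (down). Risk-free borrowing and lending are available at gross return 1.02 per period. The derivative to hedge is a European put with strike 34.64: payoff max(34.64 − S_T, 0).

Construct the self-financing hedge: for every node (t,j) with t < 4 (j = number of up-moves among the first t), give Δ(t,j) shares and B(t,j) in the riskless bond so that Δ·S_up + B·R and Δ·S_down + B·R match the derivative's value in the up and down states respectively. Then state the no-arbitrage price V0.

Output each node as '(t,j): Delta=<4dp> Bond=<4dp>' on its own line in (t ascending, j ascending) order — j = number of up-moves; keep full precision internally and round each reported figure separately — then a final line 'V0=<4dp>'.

Since d<R<u, set p* = (R−d)/(u−d) = 0.7576; price each node as the discounted p*-expectation of its children.
Terminal values V(4,·): V(4,0)=16.0089, V(4,1)=8.0241, V(4,2)=0.0000, V(4,3)=0.0000, V(4,4)=0.0000
  t=3,j=0: stock 24.1962 → up 26.6159 (V=8.0241), down 18.6311 (V=16.0089). Price 9.7645; hedge Δ=-1.0000, bond B=33.9608.
  t=3,j=1: stock 34.5661 → up 38.0227 (V=0.0000), down 26.6159 (V=8.0241). Price 1.9071; hedge Δ=-0.7035, bond B=26.2226.
  t=3,j=2: stock 49.3801 → up 54.3181 (V=0.0000), down 38.0227 (V=0.0000). Price 0.0000; hedge Δ=0.0000, bond B=0.0000.
  t=3,j=3: stock 70.5430 → up 77.5973 (V=0.0000), down 54.3181 (V=0.0000). Price 0.0000; hedge Δ=0.0000, bond B=0.0000.
  t=2,j=0: stock 31.4237 → up 34.5661 (V=1.9071), down 24.1962 (V=9.7645). Price 3.7372; hedge Δ=-0.7577, bond B=27.5476.
  t=2,j=1: stock 44.8910 → up 49.3801 (V=0.0000), down 34.5661 (V=1.9071). Price 0.4533; hedge Δ=-0.1287, bond B=6.2324.
  t=2,j=2: stock 64.1300 → up 70.5430 (V=0.0000), down 49.3801 (V=0.0000). Price 0.0000; hedge Δ=0.0000, bond B=0.0000.
  t=1,j=0: stock 40.8100 → up 44.8910 (V=0.4533), down 31.4237 (V=3.7372). Price 1.2249; hedge Δ=-0.2438, bond B=11.1762.
  t=1,j=1: stock 58.3000 → up 64.1300 (V=0.0000), down 44.8910 (V=0.4533). Price 0.1077; hedge Δ=-0.0236, bond B=1.4812.
  t=0,j=0: stock 53.0000 → up 58.3000 (V=0.1077), down 40.8100 (V=1.2249). Price 0.3711; hedge Δ=-0.0639, bond B=3.7564.
Self-financing check: at every node Δ·S+B equals the discounted successor values.

(0,0): Delta=-0.0639 Bond=3.7564
(1,0): Delta=-0.2438 Bond=11.1762
(1,1): Delta=-0.0236 Bond=1.4812
(2,0): Delta=-0.7577 Bond=27.5476
(2,1): Delta=-0.1287 Bond=6.2324
(2,2): Delta=0.0000 Bond=0.0000
(3,0): Delta=-1.0000 Bond=33.9608
(3,1): Delta=-0.7035 Bond=26.2226
(3,2): Delta=0.0000 Bond=0.0000
(3,3): Delta=0.0000 Bond=0.0000
V0=0.3711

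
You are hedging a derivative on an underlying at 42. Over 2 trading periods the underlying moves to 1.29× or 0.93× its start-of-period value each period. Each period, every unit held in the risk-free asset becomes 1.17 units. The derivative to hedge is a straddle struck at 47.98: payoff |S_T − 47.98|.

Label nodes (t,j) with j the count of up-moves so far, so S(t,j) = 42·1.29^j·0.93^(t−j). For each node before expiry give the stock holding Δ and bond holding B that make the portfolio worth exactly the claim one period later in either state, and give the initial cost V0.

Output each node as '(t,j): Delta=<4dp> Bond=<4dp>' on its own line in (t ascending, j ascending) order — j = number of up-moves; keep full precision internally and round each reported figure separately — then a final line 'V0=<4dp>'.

(0,0): Delta=0.5608 Bond=-14.7121
(1,0): Delta=-0.6576 Bond=30.3776
(1,1): Delta=1.0000 Bond=-41.0085
V0=8.8419

No-arbitrage ⇒ martingale measure with p* = (R−d)/(u−d) = 0.6667.
Terminal payoffs: V(2,0)=11.6542, V(2,1)=2.4074, V(2,2)=21.9122
  t=1,j=0: stock 39.0600 → up 50.3874 (V=2.4074), down 36.3258 (V=11.6542). Price 4.6920; hedge Δ=-0.6576, bond B=30.3776.
  t=1,j=1: stock 54.1800 → up 69.8922 (V=21.9122), down 50.3874 (V=2.4074). Price 13.1715; hedge Δ=1.0000, bond B=-41.0085.
  t=0,j=0: stock 42.0000 → up 54.1800 (V=13.1715), down 39.0600 (V=4.6920). Price 8.8419; hedge Δ=0.5608, bond B=-14.7121.
Each (Δ,B) replicates both successor values, so the strategy is self-financing and V0 is arbitrage-free.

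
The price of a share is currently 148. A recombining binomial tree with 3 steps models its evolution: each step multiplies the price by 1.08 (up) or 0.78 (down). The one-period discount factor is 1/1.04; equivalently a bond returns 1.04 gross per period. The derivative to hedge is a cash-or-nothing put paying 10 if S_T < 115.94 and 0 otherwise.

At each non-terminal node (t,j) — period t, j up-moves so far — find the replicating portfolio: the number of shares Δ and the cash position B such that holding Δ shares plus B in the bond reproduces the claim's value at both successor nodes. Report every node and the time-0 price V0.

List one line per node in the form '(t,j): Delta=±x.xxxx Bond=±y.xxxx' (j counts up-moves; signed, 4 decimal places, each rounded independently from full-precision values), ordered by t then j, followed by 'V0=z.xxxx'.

(0,0): Delta=-0.0481 Bond=7.5545
(1,0): Delta=-0.2406 Bond=30.0789
(1,1): Delta=-0.0267 Bond=4.4379
(2,0): Delta=0.0000 Bond=9.6154
(2,1): Delta=-0.2674 Bond=34.6154
(2,2): Delta=0.0000 Bond=0.0000
V0=0.4320

Since d<R<u, set p* = (R−d)/(u−d) = 0.8667; price each node as the discounted p*-expectation of its children.
Payoff layer (t=3): V(3,0)=10.0000, V(3,1)=10.0000, V(3,2)=0.0000, V(3,3)=0.0000
(2,0): S=90.0432. Δ = (V_up−V_dn)/(S_up−S_dn) = (10.0000−10.0000)/(97.2467−70.2337) = 0.0000. V = [p*·10.0000 + (1−p*)·10.0000]/1.04 = 9.6154. B = V − Δ·S = 9.6154.
(2,1): S=124.6752. Δ = (V_up−V_dn)/(S_up−S_dn) = (0.0000−10.0000)/(134.6492−97.2467) = -0.2674. V = [p*·0.0000 + (1−p*)·10.0000]/1.04 = 1.2821. B = V − Δ·S = 34.6154.
(2,2): S=172.6272. Δ = (V_up−V_dn)/(S_up−S_dn) = (0.0000−0.0000)/(186.4374−134.6492) = 0.0000. V = [p*·0.0000 + (1−p*)·0.0000]/1.04 = 0.0000. B = V − Δ·S = 0.0000.
(1,0): S=115.4400. Δ = (V_up−V_dn)/(S_up−S_dn) = (1.2821−9.6154)/(124.6752−90.0432) = -0.2406. V = [p*·1.2821 + (1−p*)·9.6154]/1.04 = 2.3011. B = V − Δ·S = 30.0789.
(1,1): S=159.8400. Δ = (V_up−V_dn)/(S_up−S_dn) = (0.0000−1.2821)/(172.6272−124.6752) = -0.0267. V = [p*·0.0000 + (1−p*)·1.2821]/1.04 = 0.1644. B = V − Δ·S = 4.4379.
(0,0): S=148.0000. Δ = (V_up−V_dn)/(S_up−S_dn) = (0.1644−2.3011)/(159.8400−115.4400) = -0.0481. V = [p*·0.1644 + (1−p*)·2.3011]/1.04 = 0.4320. B = V − Δ·S = 7.5545.
Each (Δ,B) replicates both successor values, so the strategy is self-financing and V0 is arbitrage-free.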